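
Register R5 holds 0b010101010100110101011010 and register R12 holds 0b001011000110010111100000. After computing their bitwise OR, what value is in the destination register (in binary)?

0b011111010110110111111010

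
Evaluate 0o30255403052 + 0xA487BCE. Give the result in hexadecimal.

0o30255403052 = 0xC2B6062A in hexadecimal.
Add column by column in base 16, right to left:
  A+E = 8 carry 1
  2+C+1 = F
  6+B = 1 carry 1
  0+7+1 = 8
  6+8 = E
  B+4 = F
  2+A = C
  C+0 = C

0xCCFE81F8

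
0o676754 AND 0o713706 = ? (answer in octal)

AND each oct digit independently (no carries):
  6&7=6, 7&1=1, 6&3=2, 7&7=7, 5&0=0, 4&6=4

0o612704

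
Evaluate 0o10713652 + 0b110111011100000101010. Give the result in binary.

0b1111110100111111010100

0o10713652 = 0b1000111001011110101010 in binary.
Add column by column in base 2, right to left:
  0+0 = 0
  1+1 = 0 carry 1
  0+0+1 = 1
  1+1 = 0 carry 1
  0+0+1 = 1
  1+1 = 0 carry 1
  0+0+1 = 1
  1+0 = 1
  1+0 = 1
  1+0 = 1
  1+0 = 1
  0+1 = 1
  1+1 = 0 carry 1
  0+1+1 = 0 carry 1
  0+0+1 = 1
  1+1 = 0 carry 1
  1+1+1 = 1 carry 1
  1+1+1 = 1 carry 1
  0+0+1 = 1
  0+1 = 1
  0+1 = 1
  1+0 = 1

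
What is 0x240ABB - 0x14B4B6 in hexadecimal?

0xF5605

Subtract column by column in base 16:
  B-6 → 5
  B-B → 0
  A-4 → 6
  0-B → 5 (borrow)
  4-4-1 → F (borrow)
  2-1-1 → 0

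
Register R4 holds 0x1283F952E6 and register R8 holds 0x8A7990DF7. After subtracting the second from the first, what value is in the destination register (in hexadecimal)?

Subtract column by column in base 16:
  6-7 → F (borrow)
  E-F-1 → E (borrow)
  2-D-1 → 4 (borrow)
  5-0-1 → 4
  9-9 → 0
  F-9 → 6
  3-7 → C (borrow)
  8-A-1 → D (borrow)
  2-8-1 → 9 (borrow)
  1-0-1 → 0

0x9DC6044EF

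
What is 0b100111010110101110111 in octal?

0o4726567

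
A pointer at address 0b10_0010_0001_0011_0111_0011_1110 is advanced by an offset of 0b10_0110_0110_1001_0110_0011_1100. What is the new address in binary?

0b100100001111100110101111010

Add column by column in base 2, right to left:
  0+0 = 0
  1+0 = 1
  1+1 = 0 carry 1
  1+1+1 = 1 carry 1
  1+1+1 = 1 carry 1
  1+1+1 = 1 carry 1
  0+0+1 = 1
  0+0 = 0
  1+0 = 1
  1+1 = 0 carry 1
  1+1+1 = 1 carry 1
  0+0+1 = 1
  1+1 = 0 carry 1
  1+0+1 = 0 carry 1
  0+0+1 = 1
  0+1 = 1
  1+0 = 1
  0+1 = 1
  0+1 = 1
  0+0 = 0
  0+0 = 0
  1+1 = 0 carry 1
  0+1+1 = 0 carry 1
  0+0+1 = 1
  0+0 = 0
  1+1 = 0 carry 1
  final carry 1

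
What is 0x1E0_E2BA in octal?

Expand each hex digit to 4 bits: 1=0001 E=1110 0=0000 E=1110 2=0010 B=1011 A=1010.
Group the bits in threes: 001 111 000 001 110 001 010 111 010 → 170161272.

0o170161272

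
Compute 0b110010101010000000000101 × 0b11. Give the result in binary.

Multiply each base-2 digit by 3, carrying:
  1×3 = 3 → write 1 carry 1
  0×3+1 = 1 → write 1
  1×3 = 3 → write 1 carry 1
  0×3+1 = 1 → write 1
  0×3 = 0 → write 0
  0×3 = 0 → write 0
  0×3 = 0 → write 0
  0×3 = 0 → write 0
  0×3 = 0 → write 0
  0×3 = 0 → write 0
  0×3 = 0 → write 0
  0×3 = 0 → write 0
  0×3 = 0 → write 0
  1×3 = 3 → write 1 carry 1
  0×3+1 = 1 → write 1
  1×3 = 3 → write 1 carry 1
  0×3+1 = 1 → write 1
  1×3 = 3 → write 1 carry 1
  0×3+1 = 1 → write 1
  1×3 = 3 → write 1 carry 1
  0×3+1 = 1 → write 1
  0×3 = 0 → write 0
  1×3 = 3 → write 1 carry 1
  1×3+1 = 4 → write 0 carry 2
  remaining carry: 10

0b10010111111110000000001111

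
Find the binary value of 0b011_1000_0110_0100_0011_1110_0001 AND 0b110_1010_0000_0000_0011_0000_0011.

0b010100000000000001100000001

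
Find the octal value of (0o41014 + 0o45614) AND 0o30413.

Add column by column in base 8, right to left:
  4+4 = 0 carry 1
  1+1+1 = 3
  0+6 = 6
  1+5 = 6
  4+4 = 0 carry 1
  final carry 1
Sum = 0o106630; now AND with 0o30413:
  1&0=0, 0&3=0, 6&0=0, 6&4=4, 3&1=1, 0&3=0

0o410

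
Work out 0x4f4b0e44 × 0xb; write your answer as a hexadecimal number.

0x368399cec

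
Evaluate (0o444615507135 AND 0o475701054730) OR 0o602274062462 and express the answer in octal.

0o646675066572

0o444615507135 AND 0o475701054730 = 0o444601004130.
Then OR with 0o602274062462.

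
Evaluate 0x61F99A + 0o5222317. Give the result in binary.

0b11101110001111001101001

0x61F99A = 0b11000011111100110011010 in binary.
0o5222317 = 0b101010010010011001111 in binary.
Add column by column in base 2, right to left:
  0+1 = 1
  1+1 = 0 carry 1
  0+1+1 = 0 carry 1
  1+1+1 = 1 carry 1
  1+0+1 = 0 carry 1
  0+0+1 = 1
  0+1 = 1
  1+1 = 0 carry 1
  1+0+1 = 0 carry 1
  0+0+1 = 1
  0+1 = 1
  1+0 = 1
  1+0 = 1
  1+1 = 0 carry 1
  1+0+1 = 0 carry 1
  1+0+1 = 0 carry 1
  1+1+1 = 1 carry 1
  0+0+1 = 1
  0+1 = 1
  0+0 = 0
  0+1 = 1
  1+0 = 1
  1+0 = 1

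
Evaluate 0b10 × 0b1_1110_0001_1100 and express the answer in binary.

Multiply each base-2 digit by 2, carrying:
  0×2 = 0 → write 0
  0×2 = 0 → write 0
  1×2 = 2 → write 0 carry 1
  1×2+1 = 3 → write 1 carry 1
  1×2+1 = 3 → write 1 carry 1
  0×2+1 = 1 → write 1
  0×2 = 0 → write 0
  0×2 = 0 → write 0
  0×2 = 0 → write 0
  1×2 = 2 → write 0 carry 1
  1×2+1 = 3 → write 1 carry 1
  1×2+1 = 3 → write 1 carry 1
  1×2+1 = 3 → write 1 carry 1
  remaining carry: 1

0b11110000111000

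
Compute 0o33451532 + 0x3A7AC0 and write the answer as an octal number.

0o52147032

0x3A7AC0 = 0o16475300 in octal.
Add column by column in base 8, right to left:
  2+0 = 2
  3+0 = 3
  5+3 = 0 carry 1
  1+5+1 = 7
  5+7 = 4 carry 1
  4+4+1 = 1 carry 1
  3+6+1 = 2 carry 1
  3+1+1 = 5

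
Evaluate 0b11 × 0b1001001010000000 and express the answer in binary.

Multiply each base-2 digit by 3, carrying:
  0×3 = 0 → write 0
  0×3 = 0 → write 0
  0×3 = 0 → write 0
  0×3 = 0 → write 0
  0×3 = 0 → write 0
  0×3 = 0 → write 0
  0×3 = 0 → write 0
  1×3 = 3 → write 1 carry 1
  0×3+1 = 1 → write 1
  1×3 = 3 → write 1 carry 1
  0×3+1 = 1 → write 1
  0×3 = 0 → write 0
  1×3 = 3 → write 1 carry 1
  0×3+1 = 1 → write 1
  0×3 = 0 → write 0
  1×3 = 3 → write 1 carry 1
  remaining carry: 1

0b11011011110000000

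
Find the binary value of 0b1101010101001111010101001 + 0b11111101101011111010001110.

0b101101000010101110100110111

Add column by column in base 2, right to left:
  1+0 = 1
  0+1 = 1
  0+1 = 1
  1+1 = 0 carry 1
  0+0+1 = 1
  1+0 = 1
  0+0 = 0
  1+1 = 0 carry 1
  0+0+1 = 1
  1+1 = 0 carry 1
  1+1+1 = 1 carry 1
  1+1+1 = 1 carry 1
  1+1+1 = 1 carry 1
  0+1+1 = 0 carry 1
  0+0+1 = 1
  1+1 = 0 carry 1
  0+0+1 = 1
  1+1 = 0 carry 1
  0+1+1 = 0 carry 1
  1+0+1 = 0 carry 1
  0+1+1 = 0 carry 1
  1+1+1 = 1 carry 1
  0+1+1 = 0 carry 1
  1+1+1 = 1 carry 1
  1+1+1 = 1 carry 1
  0+1+1 = 0 carry 1
  final carry 1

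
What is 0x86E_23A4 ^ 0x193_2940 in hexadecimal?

0x9FD0AE4

XOR each hex digit independently (no carries):
  8^1=9, 6^9=F, E^3=D, 2^2=0, 3^9=A, A^4=E, 4^0=4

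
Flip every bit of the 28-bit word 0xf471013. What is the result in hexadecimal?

Each hex digit d becomes f−d:
  f→0, 4→b, 7→8, 1→e, 0→f, 1→e, 3→c

0x0b8efec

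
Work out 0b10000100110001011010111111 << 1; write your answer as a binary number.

0b100001001100010110101111110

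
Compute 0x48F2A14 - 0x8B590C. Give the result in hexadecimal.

0x403D108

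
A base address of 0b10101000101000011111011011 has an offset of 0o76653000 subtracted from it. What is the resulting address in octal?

0o151630733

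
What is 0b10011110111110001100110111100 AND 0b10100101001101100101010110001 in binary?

AND bit by bit (1 only where both bits are 1):
  10011110111110001100110111100
& 10100101001101100101010110001
= 10000100001100000100010110000

0b10000100001100000100010110000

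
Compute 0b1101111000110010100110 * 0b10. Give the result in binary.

0b11011110001100101001100

Multiply each base-2 digit by 2, carrying:
  0×2 = 0 → write 0
  1×2 = 2 → write 0 carry 1
  1×2+1 = 3 → write 1 carry 1
  0×2+1 = 1 → write 1
  0×2 = 0 → write 0
  1×2 = 2 → write 0 carry 1
  0×2+1 = 1 → write 1
  1×2 = 2 → write 0 carry 1
  0×2+1 = 1 → write 1
  0×2 = 0 → write 0
  1×2 = 2 → write 0 carry 1
  1×2+1 = 3 → write 1 carry 1
  0×2+1 = 1 → write 1
  0×2 = 0 → write 0
  0×2 = 0 → write 0
  1×2 = 2 → write 0 carry 1
  1×2+1 = 3 → write 1 carry 1
  1×2+1 = 3 → write 1 carry 1
  1×2+1 = 3 → write 1 carry 1
  0×2+1 = 1 → write 1
  1×2 = 2 → write 0 carry 1
  1×2+1 = 3 → write 1 carry 1
  remaining carry: 1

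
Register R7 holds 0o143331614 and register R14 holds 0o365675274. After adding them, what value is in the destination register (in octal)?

Add column by column in base 8, right to left:
  4+4 = 0 carry 1
  1+7+1 = 1 carry 1
  6+2+1 = 1 carry 1
  1+5+1 = 7
  3+7 = 2 carry 1
  3+6+1 = 2 carry 1
  3+5+1 = 1 carry 1
  4+6+1 = 3 carry 1
  1+3+1 = 5

0o531227110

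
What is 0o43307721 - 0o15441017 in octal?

0o25646702

Subtract column by column in base 8:
  1-7 → 2 (borrow)
  2-1-1 → 0
  7-0 → 7
  7-1 → 6
  0-4 → 4 (borrow)
  3-4-1 → 6 (borrow)
  3-5-1 → 5 (borrow)
  4-1-1 → 2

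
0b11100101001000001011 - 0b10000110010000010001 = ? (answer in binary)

Subtract column by column in base 2:
  1-1 → 0
  1-0 → 1
  0-0 → 0
  1-0 → 1
  0-1 → 1 (borrow)
  0-0-1 → 1 (borrow)
  0-0-1 → 1 (borrow)
  0-0-1 → 1 (borrow)
  0-0-1 → 1 (borrow)
  1-0-1 → 0
  0-1 → 1 (borrow)
  0-0-1 → 1 (borrow)
  1-0-1 → 0
  0-1 → 1 (borrow)
  1-1-1 → 1 (borrow)
  0-0-1 → 1 (borrow)
  0-0-1 → 1 (borrow)
  1-0-1 → 0
  1-0 → 1
  1-1 → 0

0b1011110110111111010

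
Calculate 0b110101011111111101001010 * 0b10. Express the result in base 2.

Multiply each base-2 digit by 2, carrying:
  0×2 = 0 → write 0
  1×2 = 2 → write 0 carry 1
  0×2+1 = 1 → write 1
  1×2 = 2 → write 0 carry 1
  0×2+1 = 1 → write 1
  0×2 = 0 → write 0
  1×2 = 2 → write 0 carry 1
  0×2+1 = 1 → write 1
  1×2 = 2 → write 0 carry 1
  1×2+1 = 3 → write 1 carry 1
  1×2+1 = 3 → write 1 carry 1
  1×2+1 = 3 → write 1 carry 1
  1×2+1 = 3 → write 1 carry 1
  1×2+1 = 3 → write 1 carry 1
  1×2+1 = 3 → write 1 carry 1
  1×2+1 = 3 → write 1 carry 1
  1×2+1 = 3 → write 1 carry 1
  0×2+1 = 1 → write 1
  1×2 = 2 → write 0 carry 1
  0×2+1 = 1 → write 1
  1×2 = 2 → write 0 carry 1
  0×2+1 = 1 → write 1
  1×2 = 2 → write 0 carry 1
  1×2+1 = 3 → write 1 carry 1
  remaining carry: 1

0b1101010111111111010010100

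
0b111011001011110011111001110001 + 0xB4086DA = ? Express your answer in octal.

0o10633742513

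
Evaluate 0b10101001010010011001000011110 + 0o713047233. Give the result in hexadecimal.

0x1C5580B9

0b10101001010010011001000011110 = 0x1529321E in hexadecimal.
0o713047233 = 0x72C4E9B in hexadecimal.
Add column by column in base 16, right to left:
  E+B = 9 carry 1
  1+9+1 = B
  2+E = 0 carry 1
  3+4+1 = 8
  9+C = 5 carry 1
  2+2+1 = 5
  5+7 = C
  1+0 = 1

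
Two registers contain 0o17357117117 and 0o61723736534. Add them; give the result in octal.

0o101303055653

Add column by column in base 8, right to left:
  7+4 = 3 carry 1
  1+3+1 = 5
  1+5 = 6
  7+6 = 5 carry 1
  1+3+1 = 5
  1+7 = 0 carry 1
  7+3+1 = 3 carry 1
  5+2+1 = 0 carry 1
  3+7+1 = 3 carry 1
  7+1+1 = 1 carry 1
  1+6+1 = 0 carry 1
  final carry 1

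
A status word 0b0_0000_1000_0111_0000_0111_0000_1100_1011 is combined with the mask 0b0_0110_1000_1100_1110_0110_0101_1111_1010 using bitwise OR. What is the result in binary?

0b001101000111111100111010111111011

OR bit by bit (1 where either bit is 1):
  000001000011100000111000011001011
| 001101000110011100110010111111010
= 001101000111111100111010111111011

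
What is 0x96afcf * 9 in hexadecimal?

Multiply each base-16 digit by 9, carrying:
  f×9 = 135 → write 7 carry 8
  c×9+8 = 116 → write 4 carry 7
  f×9+7 = 142 → write e carry 8
  a×9+8 = 98 → write 2 carry 6
  6×9+6 = 60 → write c carry 3
  9×9+3 = 84 → write 4 carry 5
  remaining carry: 5

0x54c2e47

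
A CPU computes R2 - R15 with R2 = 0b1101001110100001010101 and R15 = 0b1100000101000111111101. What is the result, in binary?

Subtract column by column in base 2:
  1-1 → 0
  0-0 → 0
  1-1 → 0
  0-1 → 1 (borrow)
  1-1-1 → 1 (borrow)
  0-1-1 → 0 (borrow)
  1-1-1 → 1 (borrow)
  0-1-1 → 0 (borrow)
  0-1-1 → 0 (borrow)
  0-0-1 → 1 (borrow)
  0-0-1 → 1 (borrow)
  1-0-1 → 0
  0-1 → 1 (borrow)
  1-0-1 → 0
  1-1 → 0
  1-0 → 1
  0-0 → 0
  0-0 → 0
  1-0 → 1
  0-0 → 0
  1-1 → 0
  1-1 → 0

0b1001001011001011000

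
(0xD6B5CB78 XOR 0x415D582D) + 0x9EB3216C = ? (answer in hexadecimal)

First 0xD6B5CB78 XOR 0x415D582D = 0x97E89355.
Add column by column in base 16, right to left:
  5+C = 1 carry 1
  5+6+1 = C
  3+1 = 4
  9+2 = B
  8+3 = B
  E+B = 9 carry 1
  7+E+1 = 6 carry 1
  9+9+1 = 3 carry 1
  final carry 1

0x1369BB4C1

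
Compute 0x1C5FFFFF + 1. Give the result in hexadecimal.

0x1C600000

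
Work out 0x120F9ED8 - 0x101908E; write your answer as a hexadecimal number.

0x110E0E4A

Subtract column by column in base 16:
  8-E → A (borrow)
  D-8-1 → 4
  E-0 → E
  9-9 → 0
  F-1 → E
  0-0 → 0
  2-1 → 1
  1-0 → 1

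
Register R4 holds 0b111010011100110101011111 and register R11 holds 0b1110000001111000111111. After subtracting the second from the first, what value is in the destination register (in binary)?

Subtract column by column in base 2:
  1-1 → 0
  1-1 → 0
  1-1 → 0
  1-1 → 0
  1-1 → 0
  0-1 → 1 (borrow)
  1-0-1 → 0
  0-0 → 0
  1-0 → 1
  0-1 → 1 (borrow)
  1-1-1 → 1 (borrow)
  1-1-1 → 1 (borrow)
  0-1-1 → 0 (borrow)
  0-0-1 → 1 (borrow)
  1-0-1 → 0
  1-0 → 1
  1-0 → 1
  0-0 → 0
  0-0 → 0
  1-1 → 0
  0-1 → 1 (borrow)
  1-1-1 → 1 (borrow)
  1-0-1 → 0
  1-0 → 1

0b101100011010111100100000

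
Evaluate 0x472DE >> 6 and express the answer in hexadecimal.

6 bits is not a whole number of base-16 digits; in binary: 1000111001011011110 >> 6 = 1000111001011.

0x11CB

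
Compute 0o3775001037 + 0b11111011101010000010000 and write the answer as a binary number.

0b100000011100011101011000101111

0o3775001037 = 0b11111111101000000001000011111 in binary.
Add column by column in base 2, right to left:
  1+0 = 1
  1+0 = 1
  1+0 = 1
  1+0 = 1
  1+1 = 0 carry 1
  0+0+1 = 1
  0+0 = 0
  0+0 = 0
  0+0 = 0
  1+0 = 1
  0+1 = 1
  0+0 = 0
  0+1 = 1
  0+0 = 0
  0+1 = 1
  0+1 = 1
  0+1 = 1
  0+0 = 0
  1+1 = 0 carry 1
  0+1+1 = 0 carry 1
  1+1+1 = 1 carry 1
  1+1+1 = 1 carry 1
  1+1+1 = 1 carry 1
  1+0+1 = 0 carry 1
  1+0+1 = 0 carry 1
  1+0+1 = 0 carry 1
  1+0+1 = 0 carry 1
  1+0+1 = 0 carry 1
  1+0+1 = 0 carry 1
  final carry 1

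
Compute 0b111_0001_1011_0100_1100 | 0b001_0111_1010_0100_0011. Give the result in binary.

0b1110111101101001111

OR bit by bit (1 where either bit is 1):
  1110001101101001100
| 0010111101001000011
= 1110111101101001111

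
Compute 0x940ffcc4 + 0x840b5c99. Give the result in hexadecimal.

0x1181b595d

Add column by column in base 16, right to left:
  4+9 = d
  c+9 = 5 carry 1
  c+c+1 = 9 carry 1
  f+5+1 = 5 carry 1
  f+b+1 = b carry 1
  0+0+1 = 1
  4+4 = 8
  9+8 = 1 carry 1
  final carry 1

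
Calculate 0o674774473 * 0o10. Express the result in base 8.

0o6747744730

Multiply each base-8 digit by 8, carrying:
  3×8 = 24 → write 0 carry 3
  7×8+3 = 59 → write 3 carry 7
  4×8+7 = 39 → write 7 carry 4
  4×8+4 = 36 → write 4 carry 4
  7×8+4 = 60 → write 4 carry 7
  7×8+7 = 63 → write 7 carry 7
  4×8+7 = 39 → write 7 carry 4
  7×8+4 = 60 → write 4 carry 7
  6×8+7 = 55 → write 7 carry 6
  remaining carry: 6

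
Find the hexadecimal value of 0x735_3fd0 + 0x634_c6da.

Add column by column in base 16, right to left:
  0+a = a
  d+d = a carry 1
  f+6+1 = 6 carry 1
  3+c+1 = 0 carry 1
  5+4+1 = a
  3+3 = 6
  7+6 = d

0xd6a06aa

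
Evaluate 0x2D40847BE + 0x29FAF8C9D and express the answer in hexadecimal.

0x573B7D45B

Add column by column in base 16, right to left:
  E+D = B carry 1
  B+9+1 = 5 carry 1
  7+C+1 = 4 carry 1
  4+8+1 = D
  8+F = 7 carry 1
  0+A+1 = B
  4+F = 3 carry 1
  D+9+1 = 7 carry 1
  2+2+1 = 5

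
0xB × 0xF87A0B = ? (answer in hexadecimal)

Multiply each base-16 digit by 11, carrying:
  B×11 = 121 → write 9 carry 7
  0×11+7 = 7 → write 7
  A×11 = 110 → write E carry 6
  7×11+6 = 83 → write 3 carry 5
  8×11+5 = 93 → write D carry 5
  F×11+5 = 170 → write A carry 10
  remaining carry: A

0xAAD3E79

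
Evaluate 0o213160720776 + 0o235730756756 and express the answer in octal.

Add column by column in base 8, right to left:
  6+6 = 4 carry 1
  7+5+1 = 5 carry 1
  7+7+1 = 7 carry 1
  0+6+1 = 7
  2+5 = 7
  7+7 = 6 carry 1
  0+0+1 = 1
  6+3 = 1 carry 1
  1+7+1 = 1 carry 1
  3+5+1 = 1 carry 1
  1+3+1 = 5
  2+2 = 4

0o451111677754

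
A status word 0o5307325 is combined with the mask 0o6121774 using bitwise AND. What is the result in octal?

0o4101324

AND each oct digit independently (no carries):
  5&6=4, 3&1=1, 0&2=0, 7&1=1, 3&7=3, 2&7=2, 5&4=4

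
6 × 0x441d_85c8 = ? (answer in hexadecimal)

0x198b122b0

Multiply each base-16 digit by 6, carrying:
  8×6 = 48 → write 0 carry 3
  c×6+3 = 75 → write b carry 4
  5×6+4 = 34 → write 2 carry 2
  8×6+2 = 50 → write 2 carry 3
  d×6+3 = 81 → write 1 carry 5
  1×6+5 = 11 → write b
  4×6 = 24 → write 8 carry 1
  4×6+1 = 25 → write 9 carry 1
  remaining carry: 1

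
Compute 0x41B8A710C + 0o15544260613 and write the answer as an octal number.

0o221106751227

0x41B8A710C = 0o203342470414 in octal.
Add column by column in base 8, right to left:
  4+3 = 7
  1+1 = 2
  4+6 = 2 carry 1
  0+0+1 = 1
  7+6 = 5 carry 1
  4+2+1 = 7
  2+4 = 6
  4+4 = 0 carry 1
  3+5+1 = 1 carry 1
  3+5+1 = 1 carry 1
  0+1+1 = 2
  2+0 = 2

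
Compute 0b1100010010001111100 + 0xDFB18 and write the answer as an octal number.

0o5017624

0b1100010010001111100 = 0o1422174 in octal.
0xDFB18 = 0o3375430 in octal.
Add column by column in base 8, right to left:
  4+0 = 4
  7+3 = 2 carry 1
  1+4+1 = 6
  2+5 = 7
  2+7 = 1 carry 1
  4+3+1 = 0 carry 1
  1+3+1 = 5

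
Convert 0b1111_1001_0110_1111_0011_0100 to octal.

Group the bits in threes: 111 110 010 110 111 100 110 100 → 76267464.

0o76267464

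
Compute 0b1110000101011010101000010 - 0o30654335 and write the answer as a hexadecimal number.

0x15f5c65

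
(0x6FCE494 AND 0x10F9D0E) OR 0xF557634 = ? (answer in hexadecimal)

0xF5DF634

0x6FCE494 AND 0x10F9D0E = 0x00C8404.
Then OR with 0xF557634.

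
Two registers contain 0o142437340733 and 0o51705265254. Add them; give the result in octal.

0o214344626207

Add column by column in base 8, right to left:
  3+4 = 7
  3+5 = 0 carry 1
  7+2+1 = 2 carry 1
  0+5+1 = 6
  4+6 = 2 carry 1
  3+2+1 = 6
  7+5 = 4 carry 1
  3+0+1 = 4
  4+7 = 3 carry 1
  2+1+1 = 4
  4+5 = 1 carry 1
  1+0+1 = 2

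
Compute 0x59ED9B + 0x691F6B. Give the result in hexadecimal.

Add column by column in base 16, right to left:
  B+B = 6 carry 1
  9+6+1 = 0 carry 1
  D+F+1 = D carry 1
  E+1+1 = 0 carry 1
  9+9+1 = 3 carry 1
  5+6+1 = C

0xC30D06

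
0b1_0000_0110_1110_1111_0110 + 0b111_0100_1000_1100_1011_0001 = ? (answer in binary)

Add column by column in base 2, right to left:
  0+1 = 1
  1+0 = 1
  1+0 = 1
  0+0 = 0
  1+1 = 0 carry 1
  1+1+1 = 1 carry 1
  1+0+1 = 0 carry 1
  1+1+1 = 1 carry 1
  0+0+1 = 1
  1+0 = 1
  1+1 = 0 carry 1
  1+1+1 = 1 carry 1
  0+0+1 = 1
  1+0 = 1
  1+0 = 1
  0+1 = 1
  0+0 = 0
  0+0 = 0
  0+1 = 1
  0+0 = 0
  1+1 = 0 carry 1
  0+1+1 = 0 carry 1
  0+1+1 = 0 carry 1
  final carry 1

0b100001001111101110100111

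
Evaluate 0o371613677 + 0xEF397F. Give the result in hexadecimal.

0x4D6513E

0o371613677 = 0x3E717BF in hexadecimal.
Add column by column in base 16, right to left:
  F+F = E carry 1
  B+7+1 = 3 carry 1
  7+9+1 = 1 carry 1
  1+3+1 = 5
  7+F = 6 carry 1
  E+E+1 = D carry 1
  3+0+1 = 4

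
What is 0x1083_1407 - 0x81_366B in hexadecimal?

Subtract column by column in base 16:
  7-B → C (borrow)
  0-6-1 → 9 (borrow)
  4-6-1 → D (borrow)
  1-3-1 → D (borrow)
  3-1-1 → 1
  8-8 → 0
  0-0 → 0
  1-0 → 1

0x1001DD9C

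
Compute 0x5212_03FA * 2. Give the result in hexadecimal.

Multiply each base-16 digit by 2, carrying:
  A×2 = 20 → write 4 carry 1
  F×2+1 = 31 → write F carry 1
  3×2+1 = 7 → write 7
  0×2 = 0 → write 0
  2×2 = 4 → write 4
  1×2 = 2 → write 2
  2×2 = 4 → write 4
  5×2 = 10 → write A

0xA42407F4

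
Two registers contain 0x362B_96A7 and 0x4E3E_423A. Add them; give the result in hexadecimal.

0x8469D8E1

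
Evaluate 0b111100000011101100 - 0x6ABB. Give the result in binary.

0b110101011000110001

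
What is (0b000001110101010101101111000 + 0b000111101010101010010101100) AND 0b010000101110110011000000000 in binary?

Add column by column in base 2, right to left:
  0+0 = 0
  0+0 = 0
  0+1 = 1
  1+1 = 0 carry 1
  1+0+1 = 0 carry 1
  1+1+1 = 1 carry 1
  1+0+1 = 0 carry 1
  0+1+1 = 0 carry 1
  1+0+1 = 0 carry 1
  1+0+1 = 0 carry 1
  0+1+1 = 0 carry 1
  1+0+1 = 0 carry 1
  0+1+1 = 0 carry 1
  1+0+1 = 0 carry 1
  0+1+1 = 0 carry 1
  1+0+1 = 0 carry 1
  0+1+1 = 0 carry 1
  1+0+1 = 0 carry 1
  0+1+1 = 0 carry 1
  1+0+1 = 0 carry 1
  1+1+1 = 1 carry 1
  1+1+1 = 1 carry 1
  0+1+1 = 0 carry 1
  0+1+1 = 0 carry 1
  final carry 1
Sum = 0b1001100000000000000100100; now AND with 0b010000101110110011000000000:
  001001100000000000000100100
& 010000101110110011000000000
= 000000100000000000000000000

0b100000000000000000000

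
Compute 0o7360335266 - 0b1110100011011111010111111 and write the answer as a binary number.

0b111001111011111111101111110111

0o7360335266 = 0b111011110000011011101010110110 in binary.
Subtract column by column in base 2:
  0-1 → 1 (borrow)
  1-1-1 → 1 (borrow)
  1-1-1 → 1 (borrow)
  0-1-1 → 0 (borrow)
  1-1-1 → 1 (borrow)
  1-1-1 → 1 (borrow)
  0-0-1 → 1 (borrow)
  1-1-1 → 1 (borrow)
  0-0-1 → 1 (borrow)
  1-1-1 → 1 (borrow)
  0-1-1 → 0 (borrow)
  1-1-1 → 1 (borrow)
  1-1-1 → 1 (borrow)
  1-1-1 → 1 (borrow)
  0-0-1 → 1 (borrow)
  1-1-1 → 1 (borrow)
  1-1-1 → 1 (borrow)
  0-0-1 → 1 (borrow)
  0-0-1 → 1 (borrow)
  0-0-1 → 1 (borrow)
  0-1-1 → 0 (borrow)
  0-0-1 → 1 (borrow)
  1-1-1 → 1 (borrow)
  1-1-1 → 1 (borrow)
  1-1-1 → 1 (borrow)
  1-0-1 → 0
  0-0 → 0
  1-0 → 1
  1-0 → 1
  1-0 → 1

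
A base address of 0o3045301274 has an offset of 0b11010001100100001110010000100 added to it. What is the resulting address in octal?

0o6261717500

0b11010001100100001110010000100 = 0o3214416204 in octal.
Add column by column in base 8, right to left:
  4+4 = 0 carry 1
  7+0+1 = 0 carry 1
  2+2+1 = 5
  1+6 = 7
  0+1 = 1
  3+4 = 7
  5+4 = 1 carry 1
  4+1+1 = 6
  0+2 = 2
  3+3 = 6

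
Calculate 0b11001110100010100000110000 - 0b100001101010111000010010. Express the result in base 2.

Subtract column by column in base 2:
  0-0 → 0
  0-1 → 1 (borrow)
  0-0-1 → 1 (borrow)
  0-0-1 → 1 (borrow)
  1-1-1 → 1 (borrow)
  1-0-1 → 0
  0-0 → 0
  0-0 → 0
  0-0 → 0
  0-1 → 1 (borrow)
  0-1-1 → 0 (borrow)
  1-1-1 → 1 (borrow)
  0-0-1 → 1 (borrow)
  1-1-1 → 1 (borrow)
  0-0-1 → 1 (borrow)
  0-1-1 → 0 (borrow)
  0-0-1 → 1 (borrow)
  1-1-1 → 1 (borrow)
  0-1-1 → 0 (borrow)
  1-0-1 → 0
  1-0 → 1
  1-0 → 1
  0-0 → 0
  0-1 → 1 (borrow)
  1-0-1 → 0
  1-0 → 1

0b10101100110111101000011110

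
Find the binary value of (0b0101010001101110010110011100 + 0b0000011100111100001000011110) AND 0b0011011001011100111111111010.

0b1001000001000011110111010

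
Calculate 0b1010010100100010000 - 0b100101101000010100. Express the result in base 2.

Subtract column by column in base 2:
  0-0 → 0
  0-0 → 0
  0-1 → 1 (borrow)
  0-0-1 → 1 (borrow)
  1-1-1 → 1 (borrow)
  0-0-1 → 1 (borrow)
  0-0-1 → 1 (borrow)
  0-0-1 → 1 (borrow)
  1-0-1 → 0
  0-1 → 1 (borrow)
  0-0-1 → 1 (borrow)
  1-1-1 → 1 (borrow)
  0-1-1 → 0 (borrow)
  1-0-1 → 0
  0-1 → 1 (borrow)
  0-0-1 → 1 (borrow)
  1-0-1 → 0
  0-1 → 1 (borrow)
  1-0-1 → 0

0b101100111011111100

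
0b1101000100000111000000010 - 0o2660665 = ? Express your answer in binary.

0b1100101101010110001001101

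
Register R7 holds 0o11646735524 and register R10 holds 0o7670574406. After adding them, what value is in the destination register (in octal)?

Add column by column in base 8, right to left:
  4+6 = 2 carry 1
  2+0+1 = 3
  5+4 = 1 carry 1
  5+4+1 = 2 carry 1
  3+7+1 = 3 carry 1
  7+5+1 = 5 carry 1
  6+0+1 = 7
  4+7 = 3 carry 1
  6+6+1 = 5 carry 1
  1+7+1 = 1 carry 1
  1+0+1 = 2

0o21537532132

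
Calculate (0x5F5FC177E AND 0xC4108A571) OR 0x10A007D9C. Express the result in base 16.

0x54B087DFC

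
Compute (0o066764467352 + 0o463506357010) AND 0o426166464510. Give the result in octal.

Add column by column in base 8, right to left:
  2+0 = 2
  5+1 = 6
  3+0 = 3
  7+7 = 6 carry 1
  6+5+1 = 4 carry 1
  4+3+1 = 0 carry 1
  4+6+1 = 3 carry 1
  6+0+1 = 7
  7+5 = 4 carry 1
  6+3+1 = 2 carry 1
  6+6+1 = 5 carry 1
  0+4+1 = 5
Sum = 0o552473046362; now AND with 0o426166464510:
  5&4=4, 5&2=0, 2&6=2, 4&1=0, 7&6=6, 3&6=2, 0&4=0, 4&6=4, 6&4=4, 3&5=1, 6&1=0, 2&0=0

0o402062044100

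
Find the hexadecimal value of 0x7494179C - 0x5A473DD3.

Subtract column by column in base 16:
  C-3 → 9
  9-D → C (borrow)
  7-D-1 → 9 (borrow)
  1-3-1 → D (borrow)
  4-7-1 → C (borrow)
  9-4-1 → 4
  4-A → A (borrow)
  7-5-1 → 1

0x1A4CD9C9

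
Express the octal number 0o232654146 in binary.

Each octal digit is 3 bits: 2=010 3=011 2=010 6=110 5=101 4=100 1=001 4=100 6=110.

0b10011010110101100001100110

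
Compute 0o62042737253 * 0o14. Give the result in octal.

0o1130643170004

Multiply each base-8 digit by 12, carrying:
  3×12 = 36 → write 4 carry 4
  5×12+4 = 64 → write 0 carry 8
  2×12+8 = 32 → write 0 carry 4
  7×12+4 = 88 → write 0 carry 11
  3×12+11 = 47 → write 7 carry 5
  7×12+5 = 89 → write 1 carry 11
  2×12+11 = 35 → write 3 carry 4
  4×12+4 = 52 → write 4 carry 6
  0×12+6 = 6 → write 6
  2×12 = 24 → write 0 carry 3
  6×12+3 = 75 → write 3 carry 9
  remaining carry: 11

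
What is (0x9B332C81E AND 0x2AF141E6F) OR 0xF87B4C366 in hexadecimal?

0xFA7B4CB6E

0x9B332C81E AND 0x2AF141E6F = 0x0A310080E.
Then OR with 0xF87B4C366.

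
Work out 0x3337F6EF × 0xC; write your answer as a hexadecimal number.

Multiply each base-16 digit by 12, carrying:
  F×12 = 180 → write 4 carry 11
  E×12+11 = 179 → write 3 carry 11
  6×12+11 = 83 → write 3 carry 5
  F×12+5 = 185 → write 9 carry 11
  7×12+11 = 95 → write F carry 5
  3×12+5 = 41 → write 9 carry 2
  3×12+2 = 38 → write 6 carry 2
  3×12+2 = 38 → write 6 carry 2
  remaining carry: 2

0x2669F9334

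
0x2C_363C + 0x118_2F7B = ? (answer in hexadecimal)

0x14465B7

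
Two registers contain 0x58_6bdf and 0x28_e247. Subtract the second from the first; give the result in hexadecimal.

0x2f8998

Subtract column by column in base 16:
  f-7 → 8
  d-4 → 9
  b-2 → 9
  6-e → 8 (borrow)
  8-8-1 → f (borrow)
  5-2-1 → 2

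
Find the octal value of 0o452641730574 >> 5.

0o11255036613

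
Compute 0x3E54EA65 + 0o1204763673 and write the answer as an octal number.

0o11032151040

0x3E54EA65 = 0o7625165145 in octal.
Add column by column in base 8, right to left:
  5+3 = 0 carry 1
  4+7+1 = 4 carry 1
  1+6+1 = 0 carry 1
  5+3+1 = 1 carry 1
  6+6+1 = 5 carry 1
  1+7+1 = 1 carry 1
  5+4+1 = 2 carry 1
  2+0+1 = 3
  6+2 = 0 carry 1
  7+1+1 = 1 carry 1
  final carry 1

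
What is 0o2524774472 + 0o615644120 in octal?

0o3342640612

Add column by column in base 8, right to left:
  2+0 = 2
  7+2 = 1 carry 1
  4+1+1 = 6
  4+4 = 0 carry 1
  7+4+1 = 4 carry 1
  7+6+1 = 6 carry 1
  4+5+1 = 2 carry 1
  2+1+1 = 4
  5+6 = 3 carry 1
  2+0+1 = 3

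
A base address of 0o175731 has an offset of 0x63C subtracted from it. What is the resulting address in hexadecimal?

0xF59D

0o175731 = 0xFBD9 in hexadecimal.
Subtract column by column in base 16:
  9-C → D (borrow)
  D-3-1 → 9
  B-6 → 5
  F-0 → F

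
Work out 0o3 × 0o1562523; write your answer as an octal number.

Multiply each base-8 digit by 3, carrying:
  3×3 = 9 → write 1 carry 1
  2×3+1 = 7 → write 7
  5×3 = 15 → write 7 carry 1
  2×3+1 = 7 → write 7
  6×3 = 18 → write 2 carry 2
  5×3+2 = 17 → write 1 carry 2
  1×3+2 = 5 → write 5

0o5127771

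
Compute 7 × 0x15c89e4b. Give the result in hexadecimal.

Multiply each base-16 digit by 7, carrying:
  b×7 = 77 → write d carry 4
  4×7+4 = 32 → write 0 carry 2
  e×7+2 = 100 → write 4 carry 6
  9×7+6 = 69 → write 5 carry 4
  8×7+4 = 60 → write c carry 3
  c×7+3 = 87 → write 7 carry 5
  5×7+5 = 40 → write 8 carry 2
  1×7+2 = 9 → write 9

0x987c540d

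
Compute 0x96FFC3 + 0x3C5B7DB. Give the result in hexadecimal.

0x45CB79E

Add column by column in base 16, right to left:
  3+B = E
  C+D = 9 carry 1
  F+7+1 = 7 carry 1
  F+B+1 = B carry 1
  6+5+1 = C
  9+C = 5 carry 1
  0+3+1 = 4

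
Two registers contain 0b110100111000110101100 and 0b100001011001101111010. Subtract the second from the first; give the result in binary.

0b10011011111000110010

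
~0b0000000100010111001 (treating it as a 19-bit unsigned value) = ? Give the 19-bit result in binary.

0b1111111011101000110

Invert each bit: 0000000100010111001 → 1111111011101000110.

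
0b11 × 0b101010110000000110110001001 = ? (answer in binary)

Multiply each base-2 digit by 3, carrying:
  1×3 = 3 → write 1 carry 1
  0×3+1 = 1 → write 1
  0×3 = 0 → write 0
  1×3 = 3 → write 1 carry 1
  0×3+1 = 1 → write 1
  0×3 = 0 → write 0
  0×3 = 0 → write 0
  1×3 = 3 → write 1 carry 1
  1×3+1 = 4 → write 0 carry 2
  0×3+2 = 2 → write 0 carry 1
  1×3+1 = 4 → write 0 carry 2
  1×3+2 = 5 → write 1 carry 2
  0×3+2 = 2 → write 0 carry 1
  0×3+1 = 1 → write 1
  0×3 = 0 → write 0
  0×3 = 0 → write 0
  0×3 = 0 → write 0
  0×3 = 0 → write 0
  0×3 = 0 → write 0
  1×3 = 3 → write 1 carry 1
  1×3+1 = 4 → write 0 carry 2
  0×3+2 = 2 → write 0 carry 1
  1×3+1 = 4 → write 0 carry 2
  0×3+2 = 2 → write 0 carry 1
  1×3+1 = 4 → write 0 carry 2
  0×3+2 = 2 → write 0 carry 1
  1×3+1 = 4 → write 0 carry 2
  remaining carry: 10

0b10000000010000010100010011011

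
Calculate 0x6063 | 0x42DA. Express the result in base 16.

OR each hex digit independently (no carries):
  6|4=6, 0|2=2, 6|D=F, 3|A=B

0x62FB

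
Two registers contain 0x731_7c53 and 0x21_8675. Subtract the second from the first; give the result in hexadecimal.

Subtract column by column in base 16:
  3-5 → e (borrow)
  5-7-1 → d (borrow)
  c-6-1 → 5
  7-8 → f (borrow)
  1-1-1 → f (borrow)
  3-2-1 → 0
  7-0 → 7

0x70ff5de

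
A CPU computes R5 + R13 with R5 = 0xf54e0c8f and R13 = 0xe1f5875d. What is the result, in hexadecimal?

0x1d74393ec

Add column by column in base 16, right to left:
  f+d = c carry 1
  8+5+1 = e
  c+7 = 3 carry 1
  0+8+1 = 9
  e+5 = 3 carry 1
  4+f+1 = 4 carry 1
  5+1+1 = 7
  f+e = d carry 1
  final carry 1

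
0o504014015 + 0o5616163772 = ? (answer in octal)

0o6322200007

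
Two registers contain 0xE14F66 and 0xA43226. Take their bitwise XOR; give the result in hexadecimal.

0x457D40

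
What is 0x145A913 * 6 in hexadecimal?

0x7A1F672

Multiply each base-16 digit by 6, carrying:
  3×6 = 18 → write 2 carry 1
  1×6+1 = 7 → write 7
  9×6 = 54 → write 6 carry 3
  A×6+3 = 63 → write F carry 3
  5×6+3 = 33 → write 1 carry 2
  4×6+2 = 26 → write A carry 1
  1×6+1 = 7 → write 7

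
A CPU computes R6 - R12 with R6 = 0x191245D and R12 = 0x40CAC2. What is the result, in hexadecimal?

0x150599B

Subtract column by column in base 16:
  D-2 → B
  5-C → 9 (borrow)
  4-A-1 → 9 (borrow)
  2-C-1 → 5 (borrow)
  1-0-1 → 0
  9-4 → 5
  1-0 → 1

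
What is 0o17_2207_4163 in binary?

Each octal digit is 3 bits: 1=001 7=111 2=010 2=010 0=000 7=111 4=100 1=001 6=110 3=011.

0b1111010010000111100001110011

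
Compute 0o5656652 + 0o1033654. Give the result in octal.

0o6712526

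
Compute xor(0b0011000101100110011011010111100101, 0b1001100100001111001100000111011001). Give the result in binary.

XOR bit by bit (1 where the bits differ):
  0011000101100110011011010111100101
^ 1001100100001111001100000111011001
= 1010100001101001010111010000111100

0b1010100001101001010111010000111100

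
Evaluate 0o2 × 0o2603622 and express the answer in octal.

Multiply each base-8 digit by 2, carrying:
  2×2 = 4 → write 4
  2×2 = 4 → write 4
  6×2 = 12 → write 4 carry 1
  3×2+1 = 7 → write 7
  0×2 = 0 → write 0
  6×2 = 12 → write 4 carry 1
  2×2+1 = 5 → write 5

0o5407444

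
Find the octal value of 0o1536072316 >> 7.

0o6570351

7 bits is not a whole number of base-8 digits; in binary: 1101011110000111010011001110 >> 7 = 110101111000011101001.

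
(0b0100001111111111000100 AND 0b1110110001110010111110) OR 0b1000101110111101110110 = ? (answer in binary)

0b0100001111111111000100 AND 0b1110110001110010111110 = 0b0100000001110010000100.
Then OR with 0b1000101110111101110110.

0b1100101111111111110110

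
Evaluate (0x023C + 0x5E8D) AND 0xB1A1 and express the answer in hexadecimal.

0x2081

Add column by column in base 16, right to left:
  C+D = 9 carry 1
  3+8+1 = C
  2+E = 0 carry 1
  0+5+1 = 6
Sum = 0x60C9; now AND with 0xB1A1:
  6&B=2, 0&1=0, C&A=8, 9&1=1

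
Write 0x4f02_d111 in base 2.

Expand each hex digit to 4 bits: 4=0100 f=1111 0=0000 2=0010 d=1101 1=0001 1=0001 1=0001.

0b1001111000000101101000100010001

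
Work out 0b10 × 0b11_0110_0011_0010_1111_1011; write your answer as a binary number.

0b11011000110010111110110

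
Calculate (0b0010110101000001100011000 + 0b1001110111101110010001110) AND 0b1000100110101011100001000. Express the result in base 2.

Add column by column in base 2, right to left:
  0+0 = 0
  0+1 = 1
  0+1 = 1
  1+1 = 0 carry 1
  1+0+1 = 0 carry 1
  0+0+1 = 1
  0+0 = 0
  0+1 = 1
  1+0 = 1
  1+0 = 1
  0+1 = 1
  0+1 = 1
  0+1 = 1
  0+0 = 0
  0+1 = 1
  1+1 = 0 carry 1
  0+1+1 = 0 carry 1
  1+1+1 = 1 carry 1
  0+0+1 = 1
  1+1 = 0 carry 1
  1+1+1 = 1 carry 1
  0+1+1 = 0 carry 1
  1+0+1 = 0 carry 1
  0+0+1 = 1
  0+1 = 1
Sum = 0b1100101100101111110100110; now AND with 0b1000100110101011100001000:
  1100101100101111110100110
& 1000100110101011100001000
= 1000100100101011100000000

0b1000100100101011100000000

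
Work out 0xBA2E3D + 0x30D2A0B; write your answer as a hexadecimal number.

Add column by column in base 16, right to left:
  D+B = 8 carry 1
  3+0+1 = 4
  E+A = 8 carry 1
  2+2+1 = 5
  A+D = 7 carry 1
  B+0+1 = C
  0+3 = 3

0x3C75848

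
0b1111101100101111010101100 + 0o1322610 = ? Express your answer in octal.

0o177002064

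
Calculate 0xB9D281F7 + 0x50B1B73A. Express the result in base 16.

0x10A843931

Add column by column in base 16, right to left:
  7+A = 1 carry 1
  F+3+1 = 3 carry 1
  1+7+1 = 9
  8+B = 3 carry 1
  2+1+1 = 4
  D+B = 8 carry 1
  9+0+1 = A
  B+5 = 0 carry 1
  final carry 1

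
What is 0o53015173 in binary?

Each octal digit is 3 bits: 5=101 3=011 0=000 1=001 5=101 1=001 7=111 3=011.

0b101011000001101001111011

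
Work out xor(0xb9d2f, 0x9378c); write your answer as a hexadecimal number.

0x2aaa3

XOR each hex digit independently (no carries):
  b^9=2, 9^3=a, d^7=a, 2^8=a, f^c=3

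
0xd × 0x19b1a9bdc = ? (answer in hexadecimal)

Multiply each base-16 digit by 13, carrying:
  c×13 = 156 → write c carry 9
  d×13+9 = 178 → write 2 carry 11
  b×13+11 = 154 → write a carry 9
  9×13+9 = 126 → write e carry 7
  a×13+7 = 137 → write 9 carry 8
  1×13+8 = 21 → write 5 carry 1
  b×13+1 = 144 → write 0 carry 9
  9×13+9 = 126 → write e carry 7
  1×13+7 = 20 → write 4 carry 1
  remaining carry: 1

0x14e059ea2c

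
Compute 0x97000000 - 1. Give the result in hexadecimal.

The trailing 6 digits are 0, so subtracting 1 borrows through: they become F and the next digit up decrements.

0x96FFFFFF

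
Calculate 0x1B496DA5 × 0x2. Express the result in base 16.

Multiply each base-16 digit by 2, carrying:
  5×2 = 10 → write A
  A×2 = 20 → write 4 carry 1
  D×2+1 = 27 → write B carry 1
  6×2+1 = 13 → write D
  9×2 = 18 → write 2 carry 1
  4×2+1 = 9 → write 9
  B×2 = 22 → write 6 carry 1
  1×2+1 = 3 → write 3

0x3692DB4A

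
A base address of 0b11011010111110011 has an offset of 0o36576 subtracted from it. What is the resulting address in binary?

0o36576 = 0b11110101111110 in binary.
Subtract column by column in base 2:
  1-0 → 1
  1-1 → 0
  0-1 → 1 (borrow)
  0-1-1 → 0 (borrow)
  1-1-1 → 1 (borrow)
  1-1-1 → 1 (borrow)
  1-1-1 → 1 (borrow)
  1-0-1 → 0
  1-1 → 0
  0-0 → 0
  1-1 → 0
  0-1 → 1 (borrow)
  1-1-1 → 1 (borrow)
  1-1-1 → 1 (borrow)
  0-0-1 → 1 (borrow)
  1-0-1 → 0
  1-0 → 1

0b10111100001110101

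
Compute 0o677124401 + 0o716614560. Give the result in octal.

Add column by column in base 8, right to left:
  1+0 = 1
  0+6 = 6
  4+5 = 1 carry 1
  4+4+1 = 1 carry 1
  2+1+1 = 4
  1+6 = 7
  7+6 = 5 carry 1
  7+1+1 = 1 carry 1
  6+7+1 = 6 carry 1
  final carry 1

0o1615741161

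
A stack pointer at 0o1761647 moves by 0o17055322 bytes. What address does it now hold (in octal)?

Add column by column in base 8, right to left:
  7+2 = 1 carry 1
  4+2+1 = 7
  6+3 = 1 carry 1
  1+5+1 = 7
  6+5 = 3 carry 1
  7+0+1 = 0 carry 1
  1+7+1 = 1 carry 1
  0+1+1 = 2

0o21037171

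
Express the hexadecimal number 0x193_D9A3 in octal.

0o144754643

Expand each hex digit to 4 bits: 1=0001 9=1001 3=0011 D=1101 9=1001 A=1010 3=0011.
Group the bits in threes: 001 100 100 111 101 100 110 100 011 → 144754643.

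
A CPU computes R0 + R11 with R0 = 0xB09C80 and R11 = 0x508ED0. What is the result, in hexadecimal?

Add column by column in base 16, right to left:
  0+0 = 0
  8+D = 5 carry 1
  C+E+1 = B carry 1
  9+8+1 = 2 carry 1
  0+0+1 = 1
  B+5 = 0 carry 1
  final carry 1

0x1012B50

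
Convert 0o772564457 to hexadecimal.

Each octal digit is 3 bits: 7=111 7=111 2=010 5=101 6=110 4=100 4=100 5=101 7=111.
Group the bits into nibbles: 0111 1110 1010 1110 1001 0010 1111 → 7EAE92F.

0x7EAE92F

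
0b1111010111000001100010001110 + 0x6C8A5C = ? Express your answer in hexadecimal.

0b1111010111000001100010001110 = 0xF5C188E in hexadecimal.
Add column by column in base 16, right to left:
  E+C = A carry 1
  8+5+1 = E
  8+A = 2 carry 1
  1+8+1 = A
  C+C = 8 carry 1
  5+6+1 = C
  F+0 = F

0xFC8A2EA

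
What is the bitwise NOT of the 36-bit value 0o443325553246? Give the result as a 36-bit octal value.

0o334452224531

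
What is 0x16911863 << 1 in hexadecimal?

0x2d2230c6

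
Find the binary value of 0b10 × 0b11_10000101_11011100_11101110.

Multiply each base-2 digit by 2, carrying:
  0×2 = 0 → write 0
  1×2 = 2 → write 0 carry 1
  1×2+1 = 3 → write 1 carry 1
  1×2+1 = 3 → write 1 carry 1
  0×2+1 = 1 → write 1
  1×2 = 2 → write 0 carry 1
  1×2+1 = 3 → write 1 carry 1
  1×2+1 = 3 → write 1 carry 1
  0×2+1 = 1 → write 1
  0×2 = 0 → write 0
  1×2 = 2 → write 0 carry 1
  1×2+1 = 3 → write 1 carry 1
  1×2+1 = 3 → write 1 carry 1
  0×2+1 = 1 → write 1
  1×2 = 2 → write 0 carry 1
  1×2+1 = 3 → write 1 carry 1
  1×2+1 = 3 → write 1 carry 1
  0×2+1 = 1 → write 1
  1×2 = 2 → write 0 carry 1
  0×2+1 = 1 → write 1
  0×2 = 0 → write 0
  0×2 = 0 → write 0
  0×2 = 0 → write 0
  1×2 = 2 → write 0 carry 1
  1×2+1 = 3 → write 1 carry 1
  1×2+1 = 3 → write 1 carry 1
  remaining carry: 1

0b111000010111011100111011100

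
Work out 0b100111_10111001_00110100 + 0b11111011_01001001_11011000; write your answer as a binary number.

0b1001000110000001100001100

Add column by column in base 2, right to left:
  0+0 = 0
  0+0 = 0
  1+0 = 1
  0+1 = 1
  1+1 = 0 carry 1
  1+0+1 = 0 carry 1
  0+1+1 = 0 carry 1
  0+1+1 = 0 carry 1
  1+1+1 = 1 carry 1
  0+0+1 = 1
  0+0 = 0
  1+1 = 0 carry 1
  1+0+1 = 0 carry 1
  1+0+1 = 0 carry 1
  0+1+1 = 0 carry 1
  1+0+1 = 0 carry 1
  1+1+1 = 1 carry 1
  1+1+1 = 1 carry 1
  1+0+1 = 0 carry 1
  0+1+1 = 0 carry 1
  0+1+1 = 0 carry 1
  1+1+1 = 1 carry 1
  0+1+1 = 0 carry 1
  0+1+1 = 0 carry 1
  final carry 1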